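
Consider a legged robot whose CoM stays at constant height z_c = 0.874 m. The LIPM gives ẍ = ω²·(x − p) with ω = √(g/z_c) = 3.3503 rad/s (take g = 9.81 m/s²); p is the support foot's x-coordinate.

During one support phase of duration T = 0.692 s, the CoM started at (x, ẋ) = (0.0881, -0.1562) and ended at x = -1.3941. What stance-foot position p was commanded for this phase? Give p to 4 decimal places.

p = 0.3903

ωT = 3.3503·0.692 = 2.318408; cosh(ωT) = 5.128957, sinh(ωT) = 5.030527
x(T) = p + (x₀−p)·cosh(ωT) + (ẋ₀/ω)·sinh(ωT) ⇒ p·(1 − cosh) = x(T) − x₀·cosh − (ẋ₀/ω)·sinh
numerator   = -1.3941 − (0.0881)·5.128957 − (-0.1562/3.3503)·5.030527 = -1.611424
denominator = 1 − 5.128957 = -4.128957
p = -1.611424 / -4.128957 = 0.3903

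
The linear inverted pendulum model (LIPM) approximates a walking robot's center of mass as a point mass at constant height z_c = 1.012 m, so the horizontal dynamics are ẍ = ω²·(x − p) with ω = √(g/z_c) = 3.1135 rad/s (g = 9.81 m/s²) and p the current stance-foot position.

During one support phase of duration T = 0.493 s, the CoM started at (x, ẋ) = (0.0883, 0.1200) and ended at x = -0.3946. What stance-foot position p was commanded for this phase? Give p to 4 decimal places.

ωT = 3.1135·0.493 = 1.534956; cosh(ωT) = 2.428292, sinh(ωT) = 2.212827
x(T) = p + (x₀−p)·cosh(ωT) + (ẋ₀/ω)·sinh(ωT) ⇒ p·(1 − cosh) = x(T) − x₀·cosh − (ẋ₀/ω)·sinh
numerator   = -0.3946 − (0.0883)·2.428292 − (0.1200/3.1135)·2.212827 = -0.694305
denominator = 1 − 2.428292 = -1.428292
p = -0.694305 / -1.428292 = 0.4861

p = 0.4861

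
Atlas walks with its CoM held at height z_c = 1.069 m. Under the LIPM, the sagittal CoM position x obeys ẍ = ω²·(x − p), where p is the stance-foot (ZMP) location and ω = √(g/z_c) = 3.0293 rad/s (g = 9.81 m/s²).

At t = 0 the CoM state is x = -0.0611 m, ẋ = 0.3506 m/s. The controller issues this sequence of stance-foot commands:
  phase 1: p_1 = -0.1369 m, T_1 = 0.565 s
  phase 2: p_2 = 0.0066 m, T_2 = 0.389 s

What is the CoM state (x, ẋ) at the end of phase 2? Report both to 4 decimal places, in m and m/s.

phase 1: p=-0.1369, T=0.565, ωT=1.711554, cosh=2.859074, sinh=2.678489; start (x,ẋ)=(-0.061100, 0.350600) → end (x,ẋ)=(0.389816, 1.617428)
phase 2: p=0.0066, T=0.389, ωT=1.178398, cosh=1.778468, sinh=1.470696; start (x,ẋ)=(0.389816, 1.617428) → end (x,ẋ)=(1.473384, 4.583842)

x = 1.4734, ẋ = 4.5838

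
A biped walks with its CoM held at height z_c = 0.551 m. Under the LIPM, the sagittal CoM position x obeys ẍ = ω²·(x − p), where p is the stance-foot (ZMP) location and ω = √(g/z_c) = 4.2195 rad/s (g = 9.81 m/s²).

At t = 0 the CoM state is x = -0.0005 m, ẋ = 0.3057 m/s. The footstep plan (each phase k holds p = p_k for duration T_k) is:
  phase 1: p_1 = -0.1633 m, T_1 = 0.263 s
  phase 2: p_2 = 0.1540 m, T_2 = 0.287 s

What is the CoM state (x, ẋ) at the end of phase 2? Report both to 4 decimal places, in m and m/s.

x = 0.7764, ẋ = 2.9876

phase 1: p=-0.1633, T=0.263, ωT=1.109729, cosh=1.681592, sinh=1.351943; start (x,ẋ)=(-0.000500, 0.305700) → end (x,ẋ)=(0.208410, 1.442759)
phase 2: p=0.1540, T=0.287, ωT=1.210996, cosh=1.827364, sinh=1.529464; start (x,ẋ)=(0.208410, 1.442759) → end (x,ẋ)=(0.776392, 2.987588)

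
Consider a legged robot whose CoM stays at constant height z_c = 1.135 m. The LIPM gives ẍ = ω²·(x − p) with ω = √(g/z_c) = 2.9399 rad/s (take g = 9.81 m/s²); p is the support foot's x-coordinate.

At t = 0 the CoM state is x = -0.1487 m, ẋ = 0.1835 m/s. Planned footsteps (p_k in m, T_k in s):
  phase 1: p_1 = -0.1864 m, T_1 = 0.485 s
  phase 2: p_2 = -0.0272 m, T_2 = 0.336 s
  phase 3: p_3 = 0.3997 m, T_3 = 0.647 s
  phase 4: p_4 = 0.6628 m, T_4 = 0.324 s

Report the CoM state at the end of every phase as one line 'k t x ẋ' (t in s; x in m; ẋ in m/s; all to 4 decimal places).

1 0.4850 0.0189 0.6212
2 0.8210 0.2877 1.1065
3 1.4680 1.2489 2.7110
4 1.7920 2.5529 5.9377

phase 1: p=-0.1864, T=0.485, ωT=1.425852, cosh=2.200852, sinh=1.960548; start (x,ẋ)=(-0.148700, 0.183500) → end (x,ẋ)=(0.018944, 0.621152)
phase 2: p=-0.0272, T=0.336, ωT=0.987806, cosh=1.528865, sinh=1.156472; start (x,ẋ)=(0.018944, 0.621152) → end (x,ẋ)=(0.287691, 1.106543)
phase 3: p=0.3997, T=0.647, ωT=1.902115, cosh=3.424652, sinh=3.275400; start (x,ẋ)=(0.287691, 1.106543) → end (x,ẋ)=(1.248929, 2.710952)
phase 4: p=0.6628, T=0.324, ωT=0.952528, cosh=1.489009, sinh=1.103244; start (x,ẋ)=(1.248929, 2.710952) → end (x,ẋ)=(2.552880, 5.937700)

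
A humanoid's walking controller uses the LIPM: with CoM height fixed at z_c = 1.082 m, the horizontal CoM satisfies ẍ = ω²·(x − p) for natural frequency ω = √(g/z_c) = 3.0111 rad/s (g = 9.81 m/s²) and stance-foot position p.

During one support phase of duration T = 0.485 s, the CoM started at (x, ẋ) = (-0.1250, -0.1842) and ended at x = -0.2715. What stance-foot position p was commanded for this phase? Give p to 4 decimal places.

ωT = 3.0111·0.485 = 1.460383; cosh(ωT) = 2.269879, sinh(ωT) = 2.037732
x(T) = p + (x₀−p)·cosh(ωT) + (ẋ₀/ω)·sinh(ωT) ⇒ p·(1 − cosh) = x(T) − x₀·cosh − (ẋ₀/ω)·sinh
numerator   = -0.2715 − (-0.1250)·2.269879 − (-0.1842/3.0111)·2.037732 = 0.136890
denominator = 1 − 2.269879 = -1.269879
p = 0.136890 / -1.269879 = -0.1078

p = -0.1078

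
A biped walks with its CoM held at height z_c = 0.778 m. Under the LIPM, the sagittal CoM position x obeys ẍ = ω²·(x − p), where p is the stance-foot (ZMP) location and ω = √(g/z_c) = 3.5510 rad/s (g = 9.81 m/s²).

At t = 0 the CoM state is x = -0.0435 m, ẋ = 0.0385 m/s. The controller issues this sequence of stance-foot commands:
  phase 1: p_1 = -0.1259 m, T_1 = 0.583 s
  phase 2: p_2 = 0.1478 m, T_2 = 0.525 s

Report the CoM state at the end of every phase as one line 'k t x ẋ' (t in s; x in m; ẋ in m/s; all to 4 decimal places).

phase 1: p=-0.1259, T=0.583, ωT=2.070233, cosh=4.026413, sinh=3.900257; start (x,ẋ)=(-0.043500, 0.038500) → end (x,ẋ)=(0.248163, 1.296241)
phase 2: p=0.1478, T=0.525, ωT=1.864275, cosh=3.303133, sinh=3.148124; start (x,ẋ)=(0.248163, 1.296241) → end (x,ẋ)=(1.628490, 5.403615)

1 0.5830 0.2482 1.2962
2 1.1080 1.6285 5.4036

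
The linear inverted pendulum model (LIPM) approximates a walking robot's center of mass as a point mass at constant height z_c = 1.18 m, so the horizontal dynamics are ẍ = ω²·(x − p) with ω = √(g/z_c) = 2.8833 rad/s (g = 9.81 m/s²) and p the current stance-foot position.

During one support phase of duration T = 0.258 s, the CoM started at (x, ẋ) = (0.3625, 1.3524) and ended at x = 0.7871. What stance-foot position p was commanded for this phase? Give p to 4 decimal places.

p = 0.2154

ωT = 2.8833·0.258 = 0.743891; cosh(ωT) = 1.289684, sinh(ωT) = 0.814423
x(T) = p + (x₀−p)·cosh(ωT) + (ẋ₀/ω)·sinh(ωT) ⇒ p·(1 − cosh) = x(T) − x₀·cosh − (ẋ₀/ω)·sinh
numerator   = 0.7871 − (0.3625)·1.289684 − (1.3524/2.8833)·0.814423 = -0.062412
denominator = 1 − 1.289684 = -0.289684
p = -0.062412 / -0.289684 = 0.2154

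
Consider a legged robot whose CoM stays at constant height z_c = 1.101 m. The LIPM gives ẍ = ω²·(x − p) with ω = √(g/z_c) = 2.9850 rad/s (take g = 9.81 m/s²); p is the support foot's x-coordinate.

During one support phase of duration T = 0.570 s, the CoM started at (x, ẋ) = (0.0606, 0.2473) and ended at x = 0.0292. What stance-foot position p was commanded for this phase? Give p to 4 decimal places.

p = 0.1976

ωT = 2.9850·0.570 = 1.701450; cosh(ωT) = 2.832155, sinh(ωT) = 2.649736
x(T) = p + (x₀−p)·cosh(ωT) + (ẋ₀/ω)·sinh(ωT) ⇒ p·(1 − cosh) = x(T) − x₀·cosh − (ẋ₀/ω)·sinh
numerator   = 0.0292 − (0.0606)·2.832155 − (0.2473/2.9850)·2.649736 = -0.361953
denominator = 1 − 2.832155 = -1.832155
p = -0.361953 / -1.832155 = 0.1976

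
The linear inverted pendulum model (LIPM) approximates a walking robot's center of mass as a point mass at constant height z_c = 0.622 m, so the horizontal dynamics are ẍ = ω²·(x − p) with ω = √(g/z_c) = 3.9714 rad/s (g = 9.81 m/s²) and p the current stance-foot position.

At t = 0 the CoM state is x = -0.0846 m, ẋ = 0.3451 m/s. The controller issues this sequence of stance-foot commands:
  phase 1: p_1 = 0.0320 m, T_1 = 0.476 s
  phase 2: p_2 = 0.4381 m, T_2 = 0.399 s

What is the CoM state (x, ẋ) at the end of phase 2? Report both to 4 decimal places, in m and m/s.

x = -1.0767, ẋ = -5.6601

phase 1: p=0.0320, T=0.476, ωT=1.890386, cosh=3.386470, sinh=3.235457; start (x,ẋ)=(-0.084600, 0.345100) → end (x,ẋ)=(-0.081713, -0.329557)
phase 2: p=0.4381, T=0.399, ωT=1.584589, cosh=2.541158, sinh=2.336126; start (x,ẋ)=(-0.081713, -0.329557) → end (x,ẋ)=(-1.076685, -5.660122)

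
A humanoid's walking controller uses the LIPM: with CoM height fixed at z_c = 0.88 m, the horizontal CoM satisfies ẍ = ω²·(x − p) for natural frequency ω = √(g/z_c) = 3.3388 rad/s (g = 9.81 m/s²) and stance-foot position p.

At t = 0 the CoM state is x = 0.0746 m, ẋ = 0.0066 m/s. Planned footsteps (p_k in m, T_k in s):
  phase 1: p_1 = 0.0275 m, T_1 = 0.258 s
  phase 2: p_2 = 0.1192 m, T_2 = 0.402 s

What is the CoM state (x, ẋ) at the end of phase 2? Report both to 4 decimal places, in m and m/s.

phase 1: p=0.0275, T=0.258, ωT=0.861410, cosh=1.394531, sinh=0.971965; start (x,ẋ)=(0.074600, 0.006600) → end (x,ẋ)=(0.095104, 0.162053)
phase 2: p=0.1192, T=0.402, ωT=1.342198, cosh=2.044358, sinh=1.783087; start (x,ẋ)=(0.095104, 0.162053) → end (x,ẋ)=(0.156483, 0.187840)

x = 0.1565, ẋ = 0.1878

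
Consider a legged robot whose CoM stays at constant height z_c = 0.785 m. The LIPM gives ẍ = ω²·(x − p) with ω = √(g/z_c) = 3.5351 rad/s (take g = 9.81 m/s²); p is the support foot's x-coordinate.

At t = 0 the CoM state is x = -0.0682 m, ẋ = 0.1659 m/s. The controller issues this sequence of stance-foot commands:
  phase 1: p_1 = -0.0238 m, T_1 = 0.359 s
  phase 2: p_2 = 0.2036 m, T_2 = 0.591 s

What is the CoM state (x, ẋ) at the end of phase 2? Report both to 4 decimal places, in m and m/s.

x = -0.6943, ẋ = -3.0633

phase 1: p=-0.0238, T=0.359, ωT=1.269101, cosh=1.919368, sinh=1.638284; start (x,ẋ)=(-0.068200, 0.165900) → end (x,ẋ)=(-0.032136, 0.061281)
phase 2: p=0.2036, T=0.591, ωT=2.089244, cosh=4.101293, sinh=3.977513; start (x,ẋ)=(-0.032136, 0.061281) → end (x,ẋ)=(-0.694274, -3.063336)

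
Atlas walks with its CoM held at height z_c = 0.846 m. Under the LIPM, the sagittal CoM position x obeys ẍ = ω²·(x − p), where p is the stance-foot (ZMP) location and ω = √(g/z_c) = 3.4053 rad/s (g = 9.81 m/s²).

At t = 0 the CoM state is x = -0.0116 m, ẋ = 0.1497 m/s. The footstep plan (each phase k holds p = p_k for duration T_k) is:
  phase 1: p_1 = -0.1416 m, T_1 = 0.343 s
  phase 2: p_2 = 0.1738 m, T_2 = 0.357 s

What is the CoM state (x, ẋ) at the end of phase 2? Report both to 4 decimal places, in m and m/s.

x = 0.5425, ẋ = 1.5468

phase 1: p=-0.1416, T=0.343, ωT=1.168018, cosh=1.763298, sinh=1.452315; start (x,ẋ)=(-0.011600, 0.149700) → end (x,ẋ)=(0.151474, 0.906890)
phase 2: p=0.1738, T=0.357, ωT=1.215692, cosh=1.834566, sinh=1.538061; start (x,ẋ)=(0.151474, 0.906890) → end (x,ẋ)=(0.542453, 1.546814)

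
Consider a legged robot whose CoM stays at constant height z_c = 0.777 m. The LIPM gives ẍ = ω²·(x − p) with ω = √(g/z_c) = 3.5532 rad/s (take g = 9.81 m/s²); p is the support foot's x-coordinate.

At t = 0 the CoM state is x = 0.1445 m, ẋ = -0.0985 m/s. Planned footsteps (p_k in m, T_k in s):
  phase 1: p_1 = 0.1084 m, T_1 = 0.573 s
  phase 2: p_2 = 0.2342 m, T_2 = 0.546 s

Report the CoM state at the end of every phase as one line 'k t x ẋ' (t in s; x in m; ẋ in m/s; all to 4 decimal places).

1 0.5730 0.1447 0.0992
2 1.1190 0.0113 -0.7319

phase 1: p=0.1084, T=0.573, ωT=2.035984, cosh=3.895167, sinh=3.764615; start (x,ẋ)=(0.144500, -0.098500) → end (x,ẋ)=(0.144655, 0.099215)
phase 2: p=0.2342, T=0.546, ωT=1.940047, cosh=3.551388, sinh=3.407691; start (x,ẋ)=(0.144655, 0.099215) → end (x,ẋ)=(0.011342, -0.731880)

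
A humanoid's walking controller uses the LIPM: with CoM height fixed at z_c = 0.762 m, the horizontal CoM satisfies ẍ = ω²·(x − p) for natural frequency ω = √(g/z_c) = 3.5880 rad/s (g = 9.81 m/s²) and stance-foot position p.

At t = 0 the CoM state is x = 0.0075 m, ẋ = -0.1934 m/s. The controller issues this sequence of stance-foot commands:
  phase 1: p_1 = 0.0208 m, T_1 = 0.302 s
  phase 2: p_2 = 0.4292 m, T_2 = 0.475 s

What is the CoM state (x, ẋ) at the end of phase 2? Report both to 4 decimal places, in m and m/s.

phase 1: p=0.0208, T=0.302, ωT=1.083576, cosh=1.646806, sinh=1.308423; start (x,ẋ)=(0.007500, -0.193400) → end (x,ẋ)=(-0.071629, -0.380931)
phase 2: p=0.4292, T=0.475, ωT=1.704300, cosh=2.839718, sinh=2.657818; start (x,ẋ)=(-0.071629, -0.380931) → end (x,ẋ)=(-1.275188, -5.857767)

x = -1.2752, ẋ = -5.8578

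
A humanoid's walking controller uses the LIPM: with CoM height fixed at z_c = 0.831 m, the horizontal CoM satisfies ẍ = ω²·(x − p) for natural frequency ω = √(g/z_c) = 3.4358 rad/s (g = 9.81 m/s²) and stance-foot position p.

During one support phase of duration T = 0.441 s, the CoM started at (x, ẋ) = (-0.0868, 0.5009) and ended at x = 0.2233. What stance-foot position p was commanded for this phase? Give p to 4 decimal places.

ωT = 3.4358·0.441 = 1.515188; cosh(ωT) = 2.385021, sinh(ωT) = 2.165254
x(T) = p + (x₀−p)·cosh(ωT) + (ẋ₀/ω)·sinh(ωT) ⇒ p·(1 − cosh) = x(T) − x₀·cosh − (ẋ₀/ω)·sinh
numerator   = 0.2233 − (-0.0868)·2.385021 − (0.5009/3.4358)·2.165254 = 0.114651
denominator = 1 − 2.385021 = -1.385021
p = 0.114651 / -1.385021 = -0.0828

p = -0.0828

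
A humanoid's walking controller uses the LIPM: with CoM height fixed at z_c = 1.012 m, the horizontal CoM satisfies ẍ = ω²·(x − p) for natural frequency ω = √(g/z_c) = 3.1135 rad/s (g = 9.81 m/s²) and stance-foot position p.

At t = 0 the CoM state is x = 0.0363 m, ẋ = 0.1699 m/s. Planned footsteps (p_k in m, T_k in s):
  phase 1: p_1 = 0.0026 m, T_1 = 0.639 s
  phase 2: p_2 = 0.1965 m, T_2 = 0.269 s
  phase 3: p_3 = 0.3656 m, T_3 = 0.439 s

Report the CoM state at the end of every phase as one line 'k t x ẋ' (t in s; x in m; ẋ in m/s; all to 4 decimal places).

phase 1: p=0.0026, T=0.639, ωT=1.989527, cosh=3.724415, sinh=3.587655; start (x,ẋ)=(0.036300, 0.169900) → end (x,ẋ)=(0.323887, 1.009213)
phase 2: p=0.1965, T=0.269, ωT=0.837532, cosh=1.371717, sinh=0.938939; start (x,ẋ)=(0.323887, 1.009213) → end (x,ẋ)=(0.675587, 1.756755)
phase 3: p=0.3656, T=0.439, ωT=1.366827, cosh=2.088898, sinh=1.833984; start (x,ẋ)=(0.675587, 1.756755) → end (x,ẋ)=(2.047935, 5.439744)

1 0.6390 0.3239 1.0092
2 0.9080 0.6756 1.7568
3 1.3470 2.0479 5.4397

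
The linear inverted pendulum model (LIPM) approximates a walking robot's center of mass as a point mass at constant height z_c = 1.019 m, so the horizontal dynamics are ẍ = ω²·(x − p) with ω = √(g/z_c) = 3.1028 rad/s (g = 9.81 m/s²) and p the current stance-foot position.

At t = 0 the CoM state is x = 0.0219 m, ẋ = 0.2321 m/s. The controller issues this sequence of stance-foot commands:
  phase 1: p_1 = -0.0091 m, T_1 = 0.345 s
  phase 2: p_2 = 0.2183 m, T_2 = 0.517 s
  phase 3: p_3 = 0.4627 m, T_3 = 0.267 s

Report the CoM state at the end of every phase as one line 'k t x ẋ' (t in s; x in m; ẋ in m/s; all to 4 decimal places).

phase 1: p=-0.0091, T=0.345, ωT=1.070466, cosh=1.629794, sinh=1.286945; start (x,ẋ)=(0.021900, 0.232100) → end (x,ẋ)=(0.137691, 0.502062)
phase 2: p=0.2183, T=0.517, ωT=1.604148, cosh=2.587340, sinh=2.386279; start (x,ẋ)=(0.137691, 0.502062) → end (x,ẋ)=(0.395861, 0.702168)
phase 3: p=0.4627, T=0.267, ωT=0.828448, cosh=1.363244, sinh=0.926517; start (x,ẋ)=(0.395861, 0.702168) → end (x,ẋ)=(0.581254, 0.765077)

1 0.3450 0.1377 0.5021
2 0.8620 0.3959 0.7022
3 1.1290 0.5813 0.7651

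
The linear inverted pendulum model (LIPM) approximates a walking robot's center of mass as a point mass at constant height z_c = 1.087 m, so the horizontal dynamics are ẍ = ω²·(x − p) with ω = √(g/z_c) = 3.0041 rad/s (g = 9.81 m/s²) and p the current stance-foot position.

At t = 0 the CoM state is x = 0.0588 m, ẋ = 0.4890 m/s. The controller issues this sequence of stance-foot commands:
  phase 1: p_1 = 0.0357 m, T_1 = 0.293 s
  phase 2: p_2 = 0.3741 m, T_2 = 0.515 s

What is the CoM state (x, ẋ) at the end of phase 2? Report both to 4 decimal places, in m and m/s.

x = 0.5899, ẋ = 0.9017

phase 1: p=0.0357, T=0.293, ωT=0.880201, cosh=1.413042, sinh=0.998343; start (x,ẋ)=(0.058800, 0.489000) → end (x,ẋ)=(0.230849, 0.760257)
phase 2: p=0.3741, T=0.515, ωT=1.547112, cosh=2.455371, sinh=2.242509; start (x,ẋ)=(0.230849, 0.760257) → end (x,ẋ)=(0.589885, 0.901672)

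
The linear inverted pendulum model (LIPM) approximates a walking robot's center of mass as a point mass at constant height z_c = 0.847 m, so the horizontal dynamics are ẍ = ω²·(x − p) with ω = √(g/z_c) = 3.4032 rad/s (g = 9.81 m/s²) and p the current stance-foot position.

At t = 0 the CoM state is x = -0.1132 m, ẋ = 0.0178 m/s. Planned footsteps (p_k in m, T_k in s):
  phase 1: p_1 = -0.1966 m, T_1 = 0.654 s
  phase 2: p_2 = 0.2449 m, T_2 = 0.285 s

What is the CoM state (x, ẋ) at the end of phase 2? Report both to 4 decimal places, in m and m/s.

phase 1: p=-0.1966, T=0.654, ωT=2.225693, cosh=4.683944, sinh=4.575952; start (x,ẋ)=(-0.113200, 0.017800) → end (x,ẋ)=(0.217975, 1.382152)
phase 2: p=0.2449, T=0.285, ωT=0.969912, cosh=1.508414, sinh=1.129298; start (x,ẋ)=(0.217975, 1.382152) → end (x,ẋ)=(0.662931, 1.981379)

x = 0.6629, ẋ = 1.9814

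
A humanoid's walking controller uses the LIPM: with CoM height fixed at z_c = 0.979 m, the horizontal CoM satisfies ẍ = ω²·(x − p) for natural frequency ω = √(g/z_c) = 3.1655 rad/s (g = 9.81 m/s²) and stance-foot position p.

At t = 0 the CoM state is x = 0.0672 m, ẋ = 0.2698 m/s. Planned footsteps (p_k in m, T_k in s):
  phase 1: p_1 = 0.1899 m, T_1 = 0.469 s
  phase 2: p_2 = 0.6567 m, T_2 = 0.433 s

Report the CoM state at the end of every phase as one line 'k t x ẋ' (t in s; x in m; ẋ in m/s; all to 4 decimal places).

1 0.4690 0.0837 -0.1872
2 0.9020 -0.6533 -3.7336

phase 1: p=0.1899, T=0.469, ωT=1.484619, cosh=2.319937, sinh=2.093349; start (x,ẋ)=(0.067200, 0.269800) → end (x,ẋ)=(0.083663, -0.187152)
phase 2: p=0.6567, T=0.433, ωT=1.370661, cosh=2.095947, sinh=1.842008; start (x,ẋ)=(0.083663, -0.187152) → end (x,ẋ)=(-0.653260, -3.733570)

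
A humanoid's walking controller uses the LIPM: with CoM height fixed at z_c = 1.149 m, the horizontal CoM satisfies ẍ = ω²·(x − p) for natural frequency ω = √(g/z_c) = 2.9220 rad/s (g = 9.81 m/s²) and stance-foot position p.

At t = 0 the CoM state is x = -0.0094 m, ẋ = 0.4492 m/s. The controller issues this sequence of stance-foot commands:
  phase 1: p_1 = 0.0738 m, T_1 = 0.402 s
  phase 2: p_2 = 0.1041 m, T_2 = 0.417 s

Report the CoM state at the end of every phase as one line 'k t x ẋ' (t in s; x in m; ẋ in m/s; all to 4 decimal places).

phase 1: p=0.0738, T=0.402, ωT=1.174644, cosh=1.772960, sinh=1.464031; start (x,ẋ)=(-0.009400, 0.449200) → end (x,ẋ)=(0.151356, 0.440492)
phase 2: p=0.1041, T=0.417, ωT=1.218474, cosh=1.838852, sinh=1.543171; start (x,ẋ)=(0.151356, 0.440492) → end (x,ẋ)=(0.423630, 1.023083)

1 0.4020 0.1514 0.4405
2 0.8190 0.4236 1.0231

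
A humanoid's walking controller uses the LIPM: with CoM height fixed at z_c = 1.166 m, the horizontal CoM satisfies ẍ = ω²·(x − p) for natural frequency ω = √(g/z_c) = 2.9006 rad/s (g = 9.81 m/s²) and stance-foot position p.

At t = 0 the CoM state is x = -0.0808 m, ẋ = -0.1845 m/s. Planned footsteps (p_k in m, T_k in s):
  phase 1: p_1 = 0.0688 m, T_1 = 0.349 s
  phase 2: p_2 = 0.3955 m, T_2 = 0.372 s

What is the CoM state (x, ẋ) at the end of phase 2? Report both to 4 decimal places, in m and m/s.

x = -1.0089, ẋ = -3.7207

phase 1: p=0.0688, T=0.349, ωT=1.012309, cosh=1.557664, sinh=1.194285; start (x,ẋ)=(-0.080800, -0.184500) → end (x,ẋ)=(-0.240192, -0.805625)
phase 2: p=0.3955, T=0.372, ωT=1.079023, cosh=1.640866, sinh=1.300939; start (x,ẋ)=(-0.240192, -0.805625) → end (x,ẋ)=(-1.008914, -3.720708)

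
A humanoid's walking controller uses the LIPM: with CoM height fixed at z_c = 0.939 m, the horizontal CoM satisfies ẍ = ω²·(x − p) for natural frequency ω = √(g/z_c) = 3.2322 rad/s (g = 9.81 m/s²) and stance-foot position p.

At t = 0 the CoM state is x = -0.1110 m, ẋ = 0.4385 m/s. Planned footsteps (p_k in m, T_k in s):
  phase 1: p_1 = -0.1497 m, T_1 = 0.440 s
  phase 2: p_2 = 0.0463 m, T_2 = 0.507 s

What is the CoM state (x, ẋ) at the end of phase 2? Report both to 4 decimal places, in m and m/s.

phase 1: p=-0.1497, T=0.440, ωT=1.422168, cosh=2.193645, sinh=1.952454; start (x,ẋ)=(-0.111000, 0.438500) → end (x,ẋ)=(0.200076, 1.206138)
phase 2: p=0.0463, T=0.507, ωT=1.638725, cosh=2.671415, sinh=2.477188; start (x,ẋ)=(0.200076, 1.206138) → end (x,ẋ)=(1.381495, 4.453344)

x = 1.3815, ẋ = 4.4533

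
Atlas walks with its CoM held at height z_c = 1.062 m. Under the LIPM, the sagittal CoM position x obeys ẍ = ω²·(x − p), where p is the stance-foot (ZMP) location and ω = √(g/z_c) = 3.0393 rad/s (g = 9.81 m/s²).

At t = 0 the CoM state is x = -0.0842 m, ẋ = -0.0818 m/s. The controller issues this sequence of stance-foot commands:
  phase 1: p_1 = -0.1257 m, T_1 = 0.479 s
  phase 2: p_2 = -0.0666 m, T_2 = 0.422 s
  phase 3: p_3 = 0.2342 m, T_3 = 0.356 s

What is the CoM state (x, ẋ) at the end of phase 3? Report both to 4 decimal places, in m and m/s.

phase 1: p=-0.1257, T=0.479, ωT=1.455825, cosh=2.260613, sinh=2.027405; start (x,ẋ)=(-0.084200, -0.081800) → end (x,ẋ)=(-0.086450, 0.070800)
phase 2: p=-0.0666, T=0.422, ωT=1.282585, cosh=1.941634, sinh=1.664314; start (x,ẋ)=(-0.086450, 0.070800) → end (x,ẋ)=(-0.066372, 0.037059)
phase 3: p=0.2342, T=0.356, ωT=1.081991, cosh=1.644734, sinh=1.305814; start (x,ẋ)=(-0.066372, 0.037059) → end (x,ẋ)=(-0.244239, -1.131946)

x = -0.2442, ẋ = -1.1319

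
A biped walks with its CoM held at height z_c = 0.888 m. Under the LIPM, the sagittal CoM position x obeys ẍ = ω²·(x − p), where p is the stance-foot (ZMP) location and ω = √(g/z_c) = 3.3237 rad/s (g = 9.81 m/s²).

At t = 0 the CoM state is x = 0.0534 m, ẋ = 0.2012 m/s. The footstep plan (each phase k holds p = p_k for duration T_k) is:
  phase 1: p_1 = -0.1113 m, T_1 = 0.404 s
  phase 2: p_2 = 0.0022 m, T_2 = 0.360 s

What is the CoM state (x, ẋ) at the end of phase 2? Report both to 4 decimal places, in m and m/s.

phase 1: p=-0.1113, T=0.404, ωT=1.342775, cosh=2.045388, sinh=1.784268; start (x,ẋ)=(0.053400, 0.201200) → end (x,ẋ)=(0.333586, 1.388264)
phase 2: p=0.0022, T=0.360, ωT=1.196532, cosh=1.805432, sinh=1.503191; start (x,ẋ)=(0.333586, 1.388264) → end (x,ẋ)=(1.228357, 4.162071)

x = 1.2284, ẋ = 4.1621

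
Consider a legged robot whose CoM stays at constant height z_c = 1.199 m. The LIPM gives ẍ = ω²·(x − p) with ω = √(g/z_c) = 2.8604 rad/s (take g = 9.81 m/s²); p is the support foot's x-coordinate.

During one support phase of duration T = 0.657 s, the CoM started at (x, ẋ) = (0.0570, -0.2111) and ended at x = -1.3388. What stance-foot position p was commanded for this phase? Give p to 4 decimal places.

ωT = 2.8604·0.657 = 1.879283; cosh(ωT) = 3.350753, sinh(ωT) = 3.198053
x(T) = p + (x₀−p)·cosh(ωT) + (ẋ₀/ω)·sinh(ωT) ⇒ p·(1 − cosh) = x(T) − x₀·cosh − (ẋ₀/ω)·sinh
numerator   = -1.3388 − (0.0570)·3.350753 − (-0.2111/2.8604)·3.198053 = -1.293774
denominator = 1 − 3.350753 = -2.350753
p = -1.293774 / -2.350753 = 0.5504

p = 0.5504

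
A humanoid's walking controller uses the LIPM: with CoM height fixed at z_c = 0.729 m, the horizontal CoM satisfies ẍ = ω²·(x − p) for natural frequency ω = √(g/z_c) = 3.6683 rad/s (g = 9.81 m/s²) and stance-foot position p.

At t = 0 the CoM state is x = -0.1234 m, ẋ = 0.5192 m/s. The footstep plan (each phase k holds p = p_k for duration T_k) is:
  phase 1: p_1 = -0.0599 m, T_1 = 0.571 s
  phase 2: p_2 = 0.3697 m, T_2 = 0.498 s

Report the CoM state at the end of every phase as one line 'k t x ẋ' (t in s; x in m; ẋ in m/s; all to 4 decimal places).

phase 1: p=-0.0599, T=0.571, ωT=2.094599, cosh=4.122653, sinh=3.999533; start (x,ẋ)=(-0.123400, 0.519200) → end (x,ẋ)=(0.244393, 1.208842)
phase 2: p=0.3697, T=0.498, ωT=1.826813, cosh=3.187489, sinh=3.026564; start (x,ẋ)=(0.244393, 1.208842) → end (x,ẋ)=(0.967652, 2.461972)

1 0.5710 0.2444 1.2088
2 1.0690 0.9677 2.4620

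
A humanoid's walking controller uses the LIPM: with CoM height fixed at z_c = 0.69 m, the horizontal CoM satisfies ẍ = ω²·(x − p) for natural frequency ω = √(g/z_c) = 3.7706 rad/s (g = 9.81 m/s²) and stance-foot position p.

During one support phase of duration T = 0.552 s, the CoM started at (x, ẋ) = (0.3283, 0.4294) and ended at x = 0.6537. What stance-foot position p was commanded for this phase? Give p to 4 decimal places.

ωT = 3.7706·0.552 = 2.081371; cosh(ωT) = 4.070106, sinh(ωT) = 3.945347
x(T) = p + (x₀−p)·cosh(ωT) + (ẋ₀/ω)·sinh(ωT) ⇒ p·(1 − cosh) = x(T) − x₀·cosh − (ẋ₀/ω)·sinh
numerator   = 0.6537 − (0.3283)·4.070106 − (0.4294/3.7706)·3.945347 = -1.131816
denominator = 1 − 4.070106 = -3.070106
p = -1.131816 / -3.070106 = 0.3687

p = 0.3687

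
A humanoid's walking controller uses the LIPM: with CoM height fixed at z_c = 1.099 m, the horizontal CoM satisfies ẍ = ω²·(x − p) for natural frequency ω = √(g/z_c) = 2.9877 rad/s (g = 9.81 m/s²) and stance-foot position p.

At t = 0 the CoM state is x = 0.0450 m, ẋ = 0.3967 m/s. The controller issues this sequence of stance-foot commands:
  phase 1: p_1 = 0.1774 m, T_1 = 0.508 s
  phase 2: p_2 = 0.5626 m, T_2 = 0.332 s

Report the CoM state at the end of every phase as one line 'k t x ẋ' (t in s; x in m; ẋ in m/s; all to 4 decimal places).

1 0.5080 0.1492 0.0894
2 0.8400 -0.0366 -1.2990

phase 1: p=0.1774, T=0.508, ωT=1.517752, cosh=2.390580, sinh=2.171376; start (x,ẋ)=(0.045000, 0.396700) → end (x,ẋ)=(0.149198, 0.089409)
phase 2: p=0.5626, T=0.332, ωT=0.991916, cosh=1.533631, sinh=1.162766; start (x,ẋ)=(0.149198, 0.089409) → end (x,ẋ)=(-0.036610, -1.299038)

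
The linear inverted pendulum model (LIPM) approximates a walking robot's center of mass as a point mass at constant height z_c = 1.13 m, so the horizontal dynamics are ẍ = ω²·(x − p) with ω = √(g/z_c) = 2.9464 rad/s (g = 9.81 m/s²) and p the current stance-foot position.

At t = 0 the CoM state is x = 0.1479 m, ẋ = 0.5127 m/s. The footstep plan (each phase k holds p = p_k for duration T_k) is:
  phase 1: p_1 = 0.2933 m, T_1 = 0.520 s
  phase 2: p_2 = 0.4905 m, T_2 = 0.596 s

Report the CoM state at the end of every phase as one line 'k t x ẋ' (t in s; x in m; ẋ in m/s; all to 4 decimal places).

phase 1: p=0.2933, T=0.520, ωT=1.532128, cosh=2.422045, sinh=2.205970; start (x,ẋ)=(0.147900, 0.512700) → end (x,ẋ)=(0.324993, 0.296731)
phase 2: p=0.4905, T=0.596, ωT=1.756054, cosh=2.981137, sinh=2.808412; start (x,ẋ)=(0.324993, 0.296731) → end (x,ẋ)=(0.279935, -0.484926)

1 0.5200 0.3250 0.2967
2 1.1160 0.2799 -0.4849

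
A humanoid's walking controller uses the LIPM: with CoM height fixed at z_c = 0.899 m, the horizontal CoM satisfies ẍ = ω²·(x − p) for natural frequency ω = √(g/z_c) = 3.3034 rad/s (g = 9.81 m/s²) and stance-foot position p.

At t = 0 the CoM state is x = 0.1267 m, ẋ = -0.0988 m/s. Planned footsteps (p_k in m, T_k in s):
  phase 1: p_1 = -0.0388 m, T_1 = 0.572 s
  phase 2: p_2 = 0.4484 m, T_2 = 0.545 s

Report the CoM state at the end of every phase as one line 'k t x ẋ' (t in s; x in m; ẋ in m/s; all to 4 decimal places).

1 0.5720 0.4245 1.4330
2 1.1170 1.6510 4.2224

phase 1: p=-0.0388, T=0.572, ωT=1.889545, cosh=3.383748, sinh=3.232608; start (x,ẋ)=(0.126700, -0.098800) → end (x,ẋ)=(0.424528, 1.432993)
phase 2: p=0.4484, T=0.545, ωT=1.800353, cosh=3.108512, sinh=2.943271; start (x,ẋ)=(0.424528, 1.432993) → end (x,ẋ)=(1.650965, 4.222371)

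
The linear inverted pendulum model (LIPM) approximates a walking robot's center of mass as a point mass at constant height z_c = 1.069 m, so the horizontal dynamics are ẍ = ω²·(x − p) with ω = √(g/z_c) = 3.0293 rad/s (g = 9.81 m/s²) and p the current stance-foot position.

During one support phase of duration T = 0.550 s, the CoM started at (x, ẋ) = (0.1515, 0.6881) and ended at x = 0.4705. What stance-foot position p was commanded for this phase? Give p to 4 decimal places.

ωT = 3.0293·0.550 = 1.666115; cosh(ωT) = 2.740275, sinh(ωT) = 2.551295
x(T) = p + (x₀−p)·cosh(ωT) + (ẋ₀/ω)·sinh(ωT) ⇒ p·(1 − cosh) = x(T) − x₀·cosh − (ẋ₀/ω)·sinh
numerator   = 0.4705 − (0.1515)·2.740275 − (0.6881/3.0293)·2.551295 = -0.524174
denominator = 1 − 2.740275 = -1.740275
p = -0.524174 / -1.740275 = 0.3012

p = 0.3012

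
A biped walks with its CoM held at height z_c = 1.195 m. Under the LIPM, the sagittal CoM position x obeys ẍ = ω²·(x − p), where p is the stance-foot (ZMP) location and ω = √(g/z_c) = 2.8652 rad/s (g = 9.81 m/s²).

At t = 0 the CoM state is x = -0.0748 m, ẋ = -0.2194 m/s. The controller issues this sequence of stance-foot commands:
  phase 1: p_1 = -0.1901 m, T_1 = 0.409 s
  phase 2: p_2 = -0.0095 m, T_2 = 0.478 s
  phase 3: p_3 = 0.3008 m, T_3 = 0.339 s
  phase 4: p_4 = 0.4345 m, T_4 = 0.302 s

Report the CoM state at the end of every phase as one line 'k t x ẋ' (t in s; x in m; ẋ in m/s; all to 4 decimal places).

phase 1: p=-0.1901, T=0.409, ωT=1.171867, cosh=1.768901, sinh=1.459112; start (x,ẋ)=(-0.074800, -0.219400) → end (x,ẋ)=(-0.097876, 0.093932)
phase 2: p=-0.0095, T=0.478, ωT=1.369566, cosh=2.093929, sinh=1.839712; start (x,ẋ)=(-0.097876, 0.093932) → end (x,ẋ)=(-0.134240, -0.269155)
phase 3: p=0.3008, T=0.339, ωT=0.971303, cosh=1.509986, sinh=1.131397; start (x,ẋ)=(-0.134240, -0.269155) → end (x,ẋ)=(-0.462388, -1.816681)
phase 4: p=0.4345, T=0.302, ωT=0.865290, cosh=1.398313, sinh=0.977383; start (x,ẋ)=(-0.462388, -1.816681) → end (x,ẋ)=(-1.439340, -5.051931)

1 0.4090 -0.0979 0.0939
2 0.8870 -0.1342 -0.2692
3 1.2260 -0.4624 -1.8167
4 1.5280 -1.4393 -5.0519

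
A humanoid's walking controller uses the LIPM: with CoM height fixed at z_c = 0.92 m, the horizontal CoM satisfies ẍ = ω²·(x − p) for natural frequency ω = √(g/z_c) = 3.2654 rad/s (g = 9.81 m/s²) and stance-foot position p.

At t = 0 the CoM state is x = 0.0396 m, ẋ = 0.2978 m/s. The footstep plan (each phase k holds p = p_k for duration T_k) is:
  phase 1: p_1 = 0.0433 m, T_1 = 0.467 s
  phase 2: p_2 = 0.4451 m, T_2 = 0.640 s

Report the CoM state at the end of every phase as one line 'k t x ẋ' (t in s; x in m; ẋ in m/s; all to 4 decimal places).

1 0.4670 0.2340 0.6901
2 1.1070 0.4200 0.0886

phase 1: p=0.0433, T=0.467, ωT=1.524942, cosh=2.406255, sinh=2.188621; start (x,ẋ)=(0.039600, 0.297800) → end (x,ẋ)=(0.233996, 0.690140)
phase 2: p=0.4451, T=0.640, ωT=2.089856, cosh=4.103728, sinh=3.980023; start (x,ẋ)=(0.233996, 0.690140) → end (x,ẋ)=(0.419962, 0.088562)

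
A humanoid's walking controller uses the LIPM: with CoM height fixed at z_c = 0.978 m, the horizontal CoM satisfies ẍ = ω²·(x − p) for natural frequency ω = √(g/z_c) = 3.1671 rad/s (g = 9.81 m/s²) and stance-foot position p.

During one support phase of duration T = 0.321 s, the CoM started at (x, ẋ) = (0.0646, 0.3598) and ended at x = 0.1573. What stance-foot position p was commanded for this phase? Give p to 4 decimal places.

ωT = 3.1671·0.321 = 1.016639; cosh(ωT) = 1.562849, sinh(ωT) = 1.201041
x(T) = p + (x₀−p)·cosh(ωT) + (ẋ₀/ω)·sinh(ωT) ⇒ p·(1 − cosh) = x(T) − x₀·cosh − (ẋ₀/ω)·sinh
numerator   = 0.1573 − (0.0646)·1.562849 − (0.3598/3.1671)·1.201041 = -0.080105
denominator = 1 − 1.562849 = -0.562849
p = -0.080105 / -0.562849 = 0.1423

p = 0.1423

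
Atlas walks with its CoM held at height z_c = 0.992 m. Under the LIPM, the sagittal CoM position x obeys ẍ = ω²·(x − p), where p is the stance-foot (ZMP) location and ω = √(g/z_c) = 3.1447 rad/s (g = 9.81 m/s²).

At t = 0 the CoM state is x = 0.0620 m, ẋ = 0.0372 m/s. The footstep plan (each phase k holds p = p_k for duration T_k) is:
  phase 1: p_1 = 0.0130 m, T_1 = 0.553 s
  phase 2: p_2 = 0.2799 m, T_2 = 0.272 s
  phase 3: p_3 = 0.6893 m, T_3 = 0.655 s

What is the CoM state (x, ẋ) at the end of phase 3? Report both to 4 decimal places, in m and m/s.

x = -0.2177, ẋ = -2.6438

phase 1: p=0.0130, T=0.553, ωT=1.739019, cosh=2.933725, sinh=2.758032; start (x,ẋ)=(0.062000, 0.037200) → end (x,ẋ)=(0.189378, 0.534121)
phase 2: p=0.2799, T=0.272, ωT=0.855358, cosh=1.388674, sinh=0.963543; start (x,ẋ)=(0.189378, 0.534121) → end (x,ẋ)=(0.317851, 0.467434)
phase 3: p=0.6893, T=0.655, ωT=2.059779, cosh=3.985857, sinh=3.858375; start (x,ẋ)=(0.317851, 0.467434) → end (x,ẋ)=(-0.217727, -2.643826)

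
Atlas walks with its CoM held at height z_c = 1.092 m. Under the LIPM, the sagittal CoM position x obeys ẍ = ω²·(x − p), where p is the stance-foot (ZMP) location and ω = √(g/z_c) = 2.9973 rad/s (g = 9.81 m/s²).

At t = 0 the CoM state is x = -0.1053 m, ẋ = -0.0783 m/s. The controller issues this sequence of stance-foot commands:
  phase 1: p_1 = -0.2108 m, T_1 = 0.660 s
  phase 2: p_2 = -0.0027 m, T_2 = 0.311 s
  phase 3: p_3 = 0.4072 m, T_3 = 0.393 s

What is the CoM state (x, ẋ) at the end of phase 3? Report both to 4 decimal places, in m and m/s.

phase 1: p=-0.2108, T=0.660, ωT=1.978218, cosh=3.684082, sinh=3.545766; start (x,ẋ)=(-0.105300, -0.078300) → end (x,ẋ)=(0.085243, 0.832761)
phase 2: p=-0.0027, T=0.311, ωT=0.932160, cosh=1.466846, sinh=1.073144; start (x,ẋ)=(0.085243, 0.832761) → end (x,ẋ)=(0.424458, 1.504404)
phase 3: p=0.4072, T=0.393, ωT=1.177939, cosh=1.777793, sinh=1.469880; start (x,ẋ)=(0.424458, 1.504404) → end (x,ẋ)=(1.175643, 2.750551)

x = 1.1756, ẋ = 2.7506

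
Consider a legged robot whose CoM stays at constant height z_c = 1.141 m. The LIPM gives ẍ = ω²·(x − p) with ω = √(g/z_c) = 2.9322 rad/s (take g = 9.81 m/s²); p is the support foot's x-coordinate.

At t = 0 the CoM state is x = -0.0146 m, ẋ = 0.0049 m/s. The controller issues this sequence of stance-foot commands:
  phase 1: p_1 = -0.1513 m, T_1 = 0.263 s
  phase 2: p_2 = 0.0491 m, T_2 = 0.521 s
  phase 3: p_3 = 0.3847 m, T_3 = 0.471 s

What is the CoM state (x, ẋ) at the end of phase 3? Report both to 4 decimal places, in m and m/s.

x = 0.5767, ẋ = 0.8325

phase 1: p=-0.1513, T=0.263, ωT=0.771169, cosh=1.312382, sinh=0.849910; start (x,ẋ)=(-0.014600, 0.004900) → end (x,ẋ)=(0.029523, 0.347101)
phase 2: p=0.0491, T=0.521, ωT=1.527676, cosh=2.412249, sinh=2.195209; start (x,ẋ)=(0.029523, 0.347101) → end (x,ẋ)=(0.261735, 0.711281)
phase 3: p=0.3847, T=0.471, ωT=1.381066, cosh=2.115226, sinh=1.863916; start (x,ẋ)=(0.261735, 0.711281) → end (x,ẋ)=(0.576742, 0.832470)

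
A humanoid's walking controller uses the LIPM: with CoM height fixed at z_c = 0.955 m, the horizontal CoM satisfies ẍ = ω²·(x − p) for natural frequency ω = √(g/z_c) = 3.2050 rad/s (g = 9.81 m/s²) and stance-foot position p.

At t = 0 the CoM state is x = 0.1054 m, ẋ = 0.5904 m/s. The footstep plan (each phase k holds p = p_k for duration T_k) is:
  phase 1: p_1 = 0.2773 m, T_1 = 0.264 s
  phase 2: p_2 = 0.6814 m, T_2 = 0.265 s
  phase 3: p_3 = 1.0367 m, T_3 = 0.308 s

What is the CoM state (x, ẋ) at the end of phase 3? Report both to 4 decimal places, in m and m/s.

x = -0.7283, ẋ = -4.9481

phase 1: p=0.2773, T=0.264, ωT=0.846120, cosh=1.379832, sinh=0.950755; start (x,ẋ)=(0.105400, 0.590400) → end (x,ẋ)=(0.215248, 0.290844)
phase 2: p=0.6814, T=0.265, ωT=0.849325, cosh=1.382886, sinh=0.955182; start (x,ẋ)=(0.215248, 0.290844) → end (x,ẋ)=(0.123444, -1.024856)
phase 3: p=1.0367, T=0.308, ωT=0.987140, cosh=1.528095, sinh=1.155454; start (x,ẋ)=(0.123444, -1.024856) → end (x,ẋ)=(-0.728318, -4.948072)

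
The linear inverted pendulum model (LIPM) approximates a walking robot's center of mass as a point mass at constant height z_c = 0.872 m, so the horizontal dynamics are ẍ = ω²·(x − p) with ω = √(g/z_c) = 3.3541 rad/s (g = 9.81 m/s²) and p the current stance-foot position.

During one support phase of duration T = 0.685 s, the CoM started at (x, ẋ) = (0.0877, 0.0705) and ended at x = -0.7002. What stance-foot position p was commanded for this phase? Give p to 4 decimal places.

p = 0.3092

ωT = 3.3541·0.685 = 2.297559; cosh(ωT) = 5.025182, sinh(ωT) = 4.924678
x(T) = p + (x₀−p)·cosh(ωT) + (ẋ₀/ω)·sinh(ωT) ⇒ p·(1 − cosh) = x(T) − x₀·cosh − (ẋ₀/ω)·sinh
numerator   = -0.7002 − (0.0877)·5.025182 − (0.0705/3.3541)·4.924678 = -1.244421
denominator = 1 − 5.025182 = -4.025182
p = -1.244421 / -4.025182 = 0.3092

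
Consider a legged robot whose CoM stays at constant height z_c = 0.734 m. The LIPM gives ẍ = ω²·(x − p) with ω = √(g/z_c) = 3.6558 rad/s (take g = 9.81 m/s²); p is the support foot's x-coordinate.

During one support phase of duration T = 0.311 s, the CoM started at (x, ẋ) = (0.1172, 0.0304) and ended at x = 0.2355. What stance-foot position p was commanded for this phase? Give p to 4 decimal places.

p = -0.0312

ωT = 3.6558·0.311 = 1.136954; cosh(ωT) = 1.719026, sinh(ωT) = 1.398232
x(T) = p + (x₀−p)·cosh(ωT) + (ẋ₀/ω)·sinh(ωT) ⇒ p·(1 − cosh) = x(T) − x₀·cosh − (ẋ₀/ω)·sinh
numerator   = 0.2355 − (0.1172)·1.719026 − (0.0304/3.6558)·1.398232 = 0.022403
denominator = 1 − 1.719026 = -0.719026
p = 0.022403 / -0.719026 = -0.0312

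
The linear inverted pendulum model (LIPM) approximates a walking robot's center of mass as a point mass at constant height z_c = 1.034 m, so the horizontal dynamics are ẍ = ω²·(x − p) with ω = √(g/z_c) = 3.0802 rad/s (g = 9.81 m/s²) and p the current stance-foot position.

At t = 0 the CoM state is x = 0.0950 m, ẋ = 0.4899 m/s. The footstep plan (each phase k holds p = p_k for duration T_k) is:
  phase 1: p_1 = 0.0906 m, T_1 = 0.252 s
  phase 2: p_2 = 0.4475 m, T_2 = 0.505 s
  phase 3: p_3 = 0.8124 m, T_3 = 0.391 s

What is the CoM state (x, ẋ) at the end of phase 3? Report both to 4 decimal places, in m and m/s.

x = 0.1224, ẋ = -1.7049

phase 1: p=0.0906, T=0.252, ωT=0.776210, cosh=1.316684, sinh=0.856537; start (x,ẋ)=(0.095000, 0.489900) → end (x,ẋ)=(0.232624, 0.656652)
phase 2: p=0.4475, T=0.505, ωT=1.555501, cosh=2.474272, sinh=2.263188; start (x,ẋ)=(0.232624, 0.656652) → end (x,ẋ)=(0.398316, 0.126819)
phase 3: p=0.8124, T=0.391, ωT=1.204358, cosh=1.817251, sinh=1.517367; start (x,ẋ)=(0.398316, 0.126819) → end (x,ẋ)=(0.122379, -1.704881)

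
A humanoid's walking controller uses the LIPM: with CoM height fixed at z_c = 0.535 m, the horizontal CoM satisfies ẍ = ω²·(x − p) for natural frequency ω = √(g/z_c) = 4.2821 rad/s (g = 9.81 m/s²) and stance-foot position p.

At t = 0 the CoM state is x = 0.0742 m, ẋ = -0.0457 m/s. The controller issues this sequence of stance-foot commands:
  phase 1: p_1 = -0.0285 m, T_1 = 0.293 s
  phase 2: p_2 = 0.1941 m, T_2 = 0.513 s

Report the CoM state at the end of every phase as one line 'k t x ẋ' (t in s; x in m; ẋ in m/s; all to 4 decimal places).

1 0.2930 0.1490 0.6217
2 0.8060 0.6338 1.9733

phase 1: p=-0.0285, T=0.293, ωT=1.254655, cosh=1.895902, sinh=1.610728; start (x,ẋ)=(0.074200, -0.045700) → end (x,ẋ)=(0.149019, 0.621710)
phase 2: p=0.1941, T=0.513, ωT=2.196717, cosh=4.553302, sinh=4.442134; start (x,ẋ)=(0.149019, 0.621710) → end (x,ẋ)=(0.633777, 1.973314)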